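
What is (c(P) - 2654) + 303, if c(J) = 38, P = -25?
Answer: -2313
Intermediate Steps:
(c(P) - 2654) + 303 = (38 - 2654) + 303 = -2616 + 303 = -2313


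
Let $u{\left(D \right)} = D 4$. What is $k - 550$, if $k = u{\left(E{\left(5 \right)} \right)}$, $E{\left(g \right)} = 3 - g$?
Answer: $-558$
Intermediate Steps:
$u{\left(D \right)} = 4 D$
$k = -8$ ($k = 4 \left(3 - 5\right) = 4 \left(-2\right) = -8$)
$k - 550 = -8 - 550 = -558$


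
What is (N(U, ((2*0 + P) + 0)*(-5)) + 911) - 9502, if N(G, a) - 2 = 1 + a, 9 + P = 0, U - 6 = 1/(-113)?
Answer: -8543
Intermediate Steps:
U = 677/113 (U = 6 + 1/(-113) = 6 - 1/113 = 677/113 ≈ 5.9911)
P = -9 (P = -9 + 0 = -9)
N(G, a) = 3 + a (N(G, a) = 2 + (1 + a) = 3 + a)
(N(U, ((2*0 + P) + 0)*(-5)) + 911) - 9502 = ((3 + ((2*0 - 9) + 0)*(-5)) + 911) - 9502 = ((3 + ((0 - 9) + 0)*(-5)) + 911) - 9502 = ((3 + (-9 + 0)*(-5)) + 911) - 9502 = ((3 - 9*(-5)) + 911) - 9502 = ((3 + 45) + 911) - 9502 = (48 + 911) - 9502 = 959 - 9502 = -8543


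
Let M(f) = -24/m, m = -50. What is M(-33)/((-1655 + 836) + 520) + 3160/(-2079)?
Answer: -23645948/15540525 ≈ -1.5216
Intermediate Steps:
M(f) = 12/25 (M(f) = -24/(-50) = -24*(-1/50) = 12/25)
M(-33)/((-1655 + 836) + 520) + 3160/(-2079) = 12/(25*((-1655 + 836) + 520)) + 3160/(-2079) = 12/(25*(-819 + 520)) + 3160*(-1/2079) = (12/25)/(-299) - 3160/2079 = (12/25)*(-1/299) - 3160/2079 = -12/7475 - 3160/2079 = -23645948/15540525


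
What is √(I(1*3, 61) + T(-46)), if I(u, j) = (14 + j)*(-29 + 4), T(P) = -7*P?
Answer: I*√1553 ≈ 39.408*I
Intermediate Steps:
I(u, j) = -350 - 25*j (I(u, j) = (14 + j)*(-25) = -350 - 25*j)
√(I(1*3, 61) + T(-46)) = √((-350 - 25*61) - 7*(-46)) = √((-350 - 1525) + 322) = √(-1875 + 322) = √(-1553) = I*√1553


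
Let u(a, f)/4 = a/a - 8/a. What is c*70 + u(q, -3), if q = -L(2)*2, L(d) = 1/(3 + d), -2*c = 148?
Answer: -5096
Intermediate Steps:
c = -74 (c = -½*148 = -74)
q = -⅖ (q = -1/(3 + 2)*2 = -1/5*2 = -1*⅕*2 = -⅕*2 = -⅖ ≈ -0.40000)
u(a, f) = 4 - 32/a (u(a, f) = 4*(a/a - 8/a) = 4*(1 - 8/a) = 4 - 32/a)
c*70 + u(q, -3) = -74*70 + (4 - 32/(-⅖)) = -5180 + (4 - 32*(-5/2)) = -5180 + (4 + 80) = -5180 + 84 = -5096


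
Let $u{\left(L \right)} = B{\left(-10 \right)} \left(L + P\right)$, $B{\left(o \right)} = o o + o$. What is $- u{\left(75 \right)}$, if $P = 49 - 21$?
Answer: $-9270$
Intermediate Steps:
$P = 28$
$B{\left(o \right)} = o + o^{2}$ ($B{\left(o \right)} = o^{2} + o = o + o^{2}$)
$u{\left(L \right)} = 2520 + 90 L$ ($u{\left(L \right)} = - 10 \left(1 - 10\right) \left(L + 28\right) = \left(-10\right) \left(-9\right) \left(28 + L\right) = 90 \left(28 + L\right) = 2520 + 90 L$)
$- u{\left(75 \right)} = - (2520 + 90 \cdot 75) = - (2520 + 6750) = \left(-1\right) 9270 = -9270$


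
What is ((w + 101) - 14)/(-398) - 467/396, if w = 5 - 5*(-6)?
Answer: -117089/78804 ≈ -1.4858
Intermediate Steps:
w = 35 (w = 5 + 30 = 35)
((w + 101) - 14)/(-398) - 467/396 = ((35 + 101) - 14)/(-398) - 467/396 = (136 - 14)*(-1/398) - 467*1/396 = 122*(-1/398) - 467/396 = -61/199 - 467/396 = -117089/78804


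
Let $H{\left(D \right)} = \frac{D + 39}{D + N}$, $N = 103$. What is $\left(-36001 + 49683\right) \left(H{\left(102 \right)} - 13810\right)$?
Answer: $- \frac{38732496938}{205} \approx -1.8894 \cdot 10^{8}$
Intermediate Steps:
$H{\left(D \right)} = \frac{39 + D}{103 + D}$ ($H{\left(D \right)} = \frac{D + 39}{D + 103} = \frac{39 + D}{103 + D}$)
$\left(-36001 + 49683\right) \left(H{\left(102 \right)} - 13810\right) = \left(-36001 + 49683\right) \left(\frac{39 + 102}{103 + 102} - 13810\right) = 13682 \left(\frac{1}{205} \cdot 141 + \left(-18811 + 5001\right)\right) = 13682 \left(\frac{1}{205} \cdot 141 - 13810\right) = 13682 \left(\frac{141}{205} - 13810\right) = 13682 \left(- \frac{2830909}{205}\right) = - \frac{38732496938}{205}$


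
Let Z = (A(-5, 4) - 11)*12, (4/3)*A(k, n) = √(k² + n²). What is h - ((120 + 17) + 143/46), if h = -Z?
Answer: -373/46 - 9*√41 ≈ -65.737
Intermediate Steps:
A(k, n) = 3*√(k² + n²)/4
Z = -132 + 9*√41 (Z = (3*√((-5)² + 4²)/4 - 11)*12 = (3*√(25 + 16)/4 - 11)*12 = (3*√41/4 - 11)*12 = (-11 + 3*√41/4)*12 = -132 + 9*√41 ≈ -74.372)
h = 132 - 9*√41 (h = -(-132 + 9*√41) = 132 - 9*√41 ≈ 74.372)
h - ((120 + 17) + 143/46) = (132 - 9*√41) - ((120 + 17) + 143/46) = (132 - 9*√41) - (137 + 143*(1/46)) = (132 - 9*√41) - (137 + 143/46) = (132 - 9*√41) - 1*6445/46 = (132 - 9*√41) - 6445/46 = -373/46 - 9*√41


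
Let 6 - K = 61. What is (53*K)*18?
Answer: -52470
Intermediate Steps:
K = -55 (K = 6 - 1*61 = 6 - 61 = -55)
(53*K)*18 = (53*(-55))*18 = -2915*18 = -52470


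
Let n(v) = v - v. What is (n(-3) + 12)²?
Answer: 144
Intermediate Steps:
n(v) = 0
(n(-3) + 12)² = (0 + 12)² = 12² = 144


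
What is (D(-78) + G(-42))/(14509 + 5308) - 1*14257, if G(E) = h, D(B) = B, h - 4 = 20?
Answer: -282531023/19817 ≈ -14257.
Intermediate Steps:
h = 24 (h = 4 + 20 = 24)
G(E) = 24
(D(-78) + G(-42))/(14509 + 5308) - 1*14257 = (-78 + 24)/(14509 + 5308) - 1*14257 = -54/19817 - 14257 = -282531023/19817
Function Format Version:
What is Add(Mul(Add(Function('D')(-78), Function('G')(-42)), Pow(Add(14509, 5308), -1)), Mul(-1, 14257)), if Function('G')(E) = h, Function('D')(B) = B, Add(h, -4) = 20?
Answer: Rational(-282531023, 19817) ≈ -14257.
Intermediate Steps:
h = 24 (h = Add(4, 20) = 24)
Function('G')(E) = 24
Add(Mul(Add(Function('D')(-78), Function('G')(-42)), Pow(Add(14509, 5308), -1)), Mul(-1, 14257)) = Add(Mul(Add(-78, 24), Pow(Add(14509, 5308), -1)), Mul(-1, 14257)) = Add(Mul(-54, Pow(19817, -1)), -14257) = Add(Mul(-54, Rational(1, 19817)), -14257) = Add(Rational(-54, 19817), -14257) = Rational(-282531023, 19817)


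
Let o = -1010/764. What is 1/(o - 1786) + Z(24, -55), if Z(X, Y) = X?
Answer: 16385786/682757 ≈ 23.999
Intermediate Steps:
o = -505/382 (o = -1010*1/764 = -505/382 ≈ -1.3220)
1/(o - 1786) + Z(24, -55) = 1/(-505/382 - 1786) + 24 = 1/(-682757/382) + 24 = -382/682757 + 24 = 16385786/682757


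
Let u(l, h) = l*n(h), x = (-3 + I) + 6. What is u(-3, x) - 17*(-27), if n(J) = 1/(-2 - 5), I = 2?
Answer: 3216/7 ≈ 459.43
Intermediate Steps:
x = 5 (x = (-3 + 2) + 6 = -1 + 6 = 5)
n(J) = -⅐ (n(J) = 1/(-7) = -⅐)
u(l, h) = -l/7 (u(l, h) = l*(-⅐) = -l/7)
u(-3, x) - 17*(-27) = -⅐*(-3) - 17*(-27) = 3/7 + 459 = 3216/7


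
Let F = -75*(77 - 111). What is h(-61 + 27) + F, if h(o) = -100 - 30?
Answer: 2420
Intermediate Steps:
h(o) = -130
F = 2550 (F = -75*(-34) = 2550)
h(-61 + 27) + F = -130 + 2550 = 2420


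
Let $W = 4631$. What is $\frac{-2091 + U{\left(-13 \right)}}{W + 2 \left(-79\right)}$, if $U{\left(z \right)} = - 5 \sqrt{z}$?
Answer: $- \frac{697}{1491} - \frac{5 i \sqrt{13}}{4473} \approx -0.46747 - 0.0040303 i$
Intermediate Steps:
$\frac{-2091 + U{\left(-13 \right)}}{W + 2 \left(-79\right)} = \frac{-2091 - 5 \sqrt{-13}}{4631 + 2 \left(-79\right)} = \frac{-2091 - 5 i \sqrt{13}}{4631 - 158} = \frac{-2091 - 5 i \sqrt{13}}{4473} = \left(-2091 - 5 i \sqrt{13}\right) \frac{1}{4473} = - \frac{697}{1491} - \frac{5 i \sqrt{13}}{4473}$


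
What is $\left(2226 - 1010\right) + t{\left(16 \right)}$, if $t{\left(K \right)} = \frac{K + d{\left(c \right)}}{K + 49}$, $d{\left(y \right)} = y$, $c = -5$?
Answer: $\frac{79051}{65} \approx 1216.2$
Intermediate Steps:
$t{\left(K \right)} = \frac{-5 + K}{49 + K}$ ($t{\left(K \right)} = \frac{K - 5}{K + 49} = \frac{-5 + K}{49 + K}$)
$\left(2226 - 1010\right) + t{\left(16 \right)} = \left(2226 - 1010\right) + \frac{-5 + 16}{49 + 16} = 1216 + \frac{1}{65} \cdot 11 = 1216 + \frac{11}{65} = \frac{79051}{65}$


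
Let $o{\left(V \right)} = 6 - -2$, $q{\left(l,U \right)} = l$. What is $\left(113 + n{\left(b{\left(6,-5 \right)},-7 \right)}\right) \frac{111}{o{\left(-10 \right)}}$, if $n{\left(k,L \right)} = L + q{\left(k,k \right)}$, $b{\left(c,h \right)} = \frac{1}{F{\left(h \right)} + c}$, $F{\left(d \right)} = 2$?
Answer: $\frac{94239}{64} \approx 1472.5$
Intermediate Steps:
$b{\left(c,h \right)} = \frac{1}{2 + c}$
$o{\left(V \right)} = 8$ ($o{\left(V \right)} = 6 + 2 = 8$)
$n{\left(k,L \right)} = L + k$
$\left(113 + n{\left(b{\left(6,-5 \right)},-7 \right)}\right) \frac{111}{o{\left(-10 \right)}} = \left(113 - \left(7 - \frac{1}{2 + 6}\right)\right) \frac{111}{8} = \left(113 - \left(7 - \frac{1}{8}\right)\right) 111 \cdot \frac{1}{8} = \left(113 + \left(-7 + \frac{1}{8}\right)\right) \frac{111}{8} = \left(113 - \frac{55}{8}\right) \frac{111}{8} = \frac{849}{8} \cdot \frac{111}{8} = \frac{94239}{64}$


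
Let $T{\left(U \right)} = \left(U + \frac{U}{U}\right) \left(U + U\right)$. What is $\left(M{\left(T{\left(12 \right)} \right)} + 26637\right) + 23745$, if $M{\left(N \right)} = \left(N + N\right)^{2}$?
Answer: $439758$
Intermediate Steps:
$T{\left(U \right)} = 2 U \left(1 + U\right)$ ($T{\left(U \right)} = \left(U + 1\right) 2 U = \left(1 + U\right) 2 U = 2 U \left(1 + U\right)$)
$M{\left(N \right)} = 4 N^{2}$ ($M{\left(N \right)} = \left(2 N\right)^{2} = 4 N^{2}$)
$\left(M{\left(T{\left(12 \right)} \right)} + 26637\right) + 23745 = \left(4 \left(2 \cdot 12 \left(1 + 12\right)\right)^{2} + 26637\right) + 23745 = \left(4 \left(2 \cdot 12 \cdot 13\right)^{2} + 26637\right) + 23745 = \left(4 \cdot 312^{2} + 26637\right) + 23745 = \left(4 \cdot 97344 + 26637\right) + 23745 = \left(389376 + 26637\right) + 23745 = 416013 + 23745 = 439758$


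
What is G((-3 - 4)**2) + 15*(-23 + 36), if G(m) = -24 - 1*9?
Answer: 162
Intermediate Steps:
G(m) = -33 (G(m) = -24 - 9 = -33)
G((-3 - 4)**2) + 15*(-23 + 36) = -33 + 15*(-23 + 36) = -33 + 15*13 = -33 + 195 = 162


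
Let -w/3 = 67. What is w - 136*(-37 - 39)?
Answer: 10135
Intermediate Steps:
w = -201 (w = -3*67 = -201)
w - 136*(-37 - 39) = -201 - 136*(-37 - 39) = -201 - 136*(-76) = -201 + 10336 = 10135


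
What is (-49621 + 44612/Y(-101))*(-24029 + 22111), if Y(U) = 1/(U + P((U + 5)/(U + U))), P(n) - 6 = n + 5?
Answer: 783298589150/101 ≈ 7.7554e+9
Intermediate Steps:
P(n) = 11 + n (P(n) = 6 + (n + 5) = 6 + (5 + n) = 11 + n)
Y(U) = 1/(11 + U + (5 + U)/(2*U)) (Y(U) = 1/(U + (11 + (U + 5)/(U + U))) = 1/(U + (11 + (5 + U)/((2*U)))) = 1/(U + (11 + (5 + U)*(1/(2*U)))) = 1/(U + (11 + (5 + U)/(2*U))) = 1/(11 + U + (5 + U)/(2*U)))
(-49621 + 44612/Y(-101))*(-24029 + 22111) = (-49621 + 44612/((2*(-101)/(5 + 2*(-101)**2 + 23*(-101)))))*(-24029 + 22111) = (-49621 + 44612/((2*(-101)/(5 + 2*10201 - 2323))))*(-1918) = (-49621 + 44612/((2*(-101)/(5 + 20402 - 2323))))*(-1918) = (-49621 + 44612/((2*(-101)/18084)))*(-1918) = (-49621 + 44612/((2*(-101)*(1/18084))))*(-1918) = (-49621 + 44612/(-101/9042))*(-1918) = (-49621 + 44612*(-9042/101))*(-1918) = (-49621 - 403381704/101)*(-1918) = -408393425/101*(-1918) = 783298589150/101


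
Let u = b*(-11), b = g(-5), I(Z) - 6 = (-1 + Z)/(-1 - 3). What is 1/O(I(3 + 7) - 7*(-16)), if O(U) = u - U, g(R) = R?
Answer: -4/243 ≈ -0.016461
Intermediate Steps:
I(Z) = 25/4 - Z/4 (I(Z) = 6 + (-1 + Z)/(-1 - 3) = 6 + (-1 + Z)/(-4) = 6 + (-1 + Z)*(-¼) = 6 + (¼ - Z/4) = 25/4 - Z/4)
b = -5
u = 55 (u = -5*(-11) = 55)
O(U) = 55 - U
1/O(I(3 + 7) - 7*(-16)) = 1/(55 - ((25/4 - (3 + 7)/4) - 7*(-16))) = 1/(55 - ((25/4 - ¼*10) + 112)) = 1/(55 - ((25/4 - 5/2) + 112)) = 1/(55 - (15/4 + 112)) = 1/(55 - 1*463/4) = 1/(55 - 463/4) = 1/(-243/4) = -4/243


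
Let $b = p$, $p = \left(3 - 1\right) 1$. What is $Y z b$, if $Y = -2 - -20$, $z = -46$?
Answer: $-1656$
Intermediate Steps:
$p = 2$ ($p = 2 \cdot 1 = 2$)
$b = 2$
$Y = 18$ ($Y = -2 + 20 = 18$)
$Y z b = 18 \left(-46\right) 2 = \left(-828\right) 2 = -1656$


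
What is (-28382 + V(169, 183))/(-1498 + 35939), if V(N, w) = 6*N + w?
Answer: -27185/34441 ≈ -0.78932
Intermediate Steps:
V(N, w) = w + 6*N
(-28382 + V(169, 183))/(-1498 + 35939) = (-28382 + (183 + 6*169))/(-1498 + 35939) = (-28382 + (183 + 1014))/34441 = (-28382 + 1197)*(1/34441) = -27185*1/34441 = -27185/34441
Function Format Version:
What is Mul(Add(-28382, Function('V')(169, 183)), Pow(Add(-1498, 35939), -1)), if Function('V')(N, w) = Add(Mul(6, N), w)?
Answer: Rational(-27185, 34441) ≈ -0.78932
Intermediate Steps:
Function('V')(N, w) = Add(w, Mul(6, N))
Mul(Add(-28382, Function('V')(169, 183)), Pow(Add(-1498, 35939), -1)) = Mul(Add(-28382, Add(183, Mul(6, 169))), Pow(Add(-1498, 35939), -1)) = Mul(Add(-28382, Add(183, 1014)), Pow(34441, -1)) = Mul(Add(-28382, 1197), Rational(1, 34441)) = Mul(-27185, Rational(1, 34441)) = Rational(-27185, 34441)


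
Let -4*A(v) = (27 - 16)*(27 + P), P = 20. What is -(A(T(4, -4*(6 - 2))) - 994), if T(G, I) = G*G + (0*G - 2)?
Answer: 4493/4 ≈ 1123.3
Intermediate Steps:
T(G, I) = -2 + G² (T(G, I) = G² + (0 - 2) = G² - 2 = -2 + G²)
A(v) = -517/4 (A(v) = -(27 - 16)*(27 + 20)/4 = -11*47/4 = -¼*517 = -517/4)
-(A(T(4, -4*(6 - 2))) - 994) = -(-517/4 - 994) = -1*(-4493/4) = 4493/4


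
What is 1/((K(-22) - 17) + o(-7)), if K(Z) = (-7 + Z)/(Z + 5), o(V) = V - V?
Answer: -17/260 ≈ -0.065385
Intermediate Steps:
o(V) = 0
K(Z) = (-7 + Z)/(5 + Z)
1/((K(-22) - 17) + o(-7)) = 1/(((-7 - 22)/(5 - 22) - 17) + 0) = 1/((-29/(-17) - 17) + 0) = 1/((-1/17*(-29) - 17) + 0) = 1/((29/17 - 17) + 0) = 1/(-260/17 + 0) = 1/(-260/17) = -17/260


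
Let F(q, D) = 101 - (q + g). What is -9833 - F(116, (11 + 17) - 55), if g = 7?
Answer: -9811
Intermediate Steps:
F(q, D) = 94 - q (F(q, D) = 101 - (q + 7) = 101 - (7 + q) = 101 + (-7 - q) = 94 - q)
-9833 - F(116, (11 + 17) - 55) = -9833 - (94 - 1*116) = -9833 - (94 - 116) = -9833 - 1*(-22) = -9833 + 22 = -9811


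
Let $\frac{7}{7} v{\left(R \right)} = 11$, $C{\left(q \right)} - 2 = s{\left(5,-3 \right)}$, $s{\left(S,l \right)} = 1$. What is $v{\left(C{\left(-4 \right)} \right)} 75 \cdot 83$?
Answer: $68475$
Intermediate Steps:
$C{\left(q \right)} = 3$ ($C{\left(q \right)} = 2 + 1 = 3$)
$v{\left(R \right)} = 11$
$v{\left(C{\left(-4 \right)} \right)} 75 \cdot 83 = 11 \cdot 75 \cdot 83 = 825 \cdot 83 = 68475$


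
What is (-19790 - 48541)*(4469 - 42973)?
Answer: 2631016824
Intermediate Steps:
(-19790 - 48541)*(4469 - 42973) = -68331*(-38504) = 2631016824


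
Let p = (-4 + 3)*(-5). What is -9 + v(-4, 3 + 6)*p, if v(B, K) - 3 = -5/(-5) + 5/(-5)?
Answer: 6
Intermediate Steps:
v(B, K) = 3 (v(B, K) = 3 + (-5/(-5) + 5/(-5)) = 3 + (-5*(-1/5) + 5*(-1/5)) = 3 + (1 - 1) = 3 + 0 = 3)
p = 5 (p = -1*(-5) = 5)
-9 + v(-4, 3 + 6)*p = -9 + 3*5 = -9 + 15 = 6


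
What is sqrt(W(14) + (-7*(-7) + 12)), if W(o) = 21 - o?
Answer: 2*sqrt(17) ≈ 8.2462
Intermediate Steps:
sqrt(W(14) + (-7*(-7) + 12)) = sqrt((21 - 1*14) + (-7*(-7) + 12)) = sqrt((21 - 14) + (49 + 12)) = sqrt(7 + 61) = sqrt(68) = 2*sqrt(17)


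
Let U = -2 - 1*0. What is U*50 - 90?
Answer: -190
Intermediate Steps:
U = -2 (U = -2 + 0 = -2)
U*50 - 90 = -2*50 - 90 = -100 - 90 = -190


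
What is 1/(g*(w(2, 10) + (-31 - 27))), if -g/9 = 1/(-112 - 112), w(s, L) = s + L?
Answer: -112/207 ≈ -0.54106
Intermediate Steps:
w(s, L) = L + s
g = 9/224 (g = -9/(-112 - 112) = -9/(-224) = -9*(-1/224) = 9/224 ≈ 0.040179)
1/(g*(w(2, 10) + (-31 - 27))) = 1/(9*((10 + 2) + (-31 - 27))/224) = 1/(9*(12 - 58)/224) = 1/((9/224)*(-46)) = 1/(-207/112) = -112/207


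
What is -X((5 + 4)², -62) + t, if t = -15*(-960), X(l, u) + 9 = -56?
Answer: 14465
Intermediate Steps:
X(l, u) = -65 (X(l, u) = -9 - 56 = -65)
t = 14400
-X((5 + 4)², -62) + t = -1*(-65) + 14400 = 65 + 14400 = 14465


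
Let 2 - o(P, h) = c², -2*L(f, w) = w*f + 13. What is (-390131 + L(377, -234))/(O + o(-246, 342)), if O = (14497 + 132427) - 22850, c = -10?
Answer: -692057/247952 ≈ -2.7911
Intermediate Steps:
L(f, w) = -13/2 - f*w/2 (L(f, w) = -(w*f + 13)/2 = -(f*w + 13)/2 = -(13 + f*w)/2 = -13/2 - f*w/2)
o(P, h) = -98 (o(P, h) = 2 - 1*(-10)² = 2 - 1*100 = 2 - 100 = -98)
O = 124074 (O = 146924 - 22850 = 124074)
(-390131 + L(377, -234))/(O + o(-246, 342)) = (-390131 + (-13/2 - ½*377*(-234)))/(124074 - 98) = (-390131 + (-13/2 + 44109))/123976 = (-390131 + 88205/2)*(1/123976) = -692057/2*1/123976 = -692057/247952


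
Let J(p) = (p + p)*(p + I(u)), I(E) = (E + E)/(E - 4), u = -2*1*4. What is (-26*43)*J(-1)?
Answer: 2236/3 ≈ 745.33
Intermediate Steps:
u = -8 (u = -2*4 = -8)
I(E) = 2*E/(-4 + E) (I(E) = (2*E)/(-4 + E) = 2*E/(-4 + E))
J(p) = 2*p*(4/3 + p) (J(p) = (p + p)*(p + 2*(-8)/(-4 - 8)) = (2*p)*(p + 2*(-8)/(-12)) = (2*p)*(p + 2*(-8)*(-1/12)) = (2*p)*(p + 4/3) = (2*p)*(4/3 + p) = 2*p*(4/3 + p))
(-26*43)*J(-1) = (-26*43)*((⅔)*(-1)*(4 + 3*(-1))) = -2236*(-1)*(4 - 3)/3 = -2236*(-1)/3 = -1118*(-⅔) = 2236/3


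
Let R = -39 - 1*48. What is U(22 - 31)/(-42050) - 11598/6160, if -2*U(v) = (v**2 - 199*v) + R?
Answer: -4821981/2590280 ≈ -1.8616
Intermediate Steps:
R = -87 (R = -39 - 48 = -87)
U(v) = 87/2 - v**2/2 + 199*v/2 (U(v) = -((v**2 - 199*v) - 87)/2 = -(-87 + v**2 - 199*v)/2 = 87/2 - v**2/2 + 199*v/2)
U(22 - 31)/(-42050) - 11598/6160 = (87/2 - (22 - 31)**2/2 + 199*(22 - 31)/2)/(-42050) - 11598/6160 = (87/2 - 1/2*(-9)**2 + (199/2)*(-9))*(-1/42050) - 11598*1/6160 = (87/2 - 1/2*81 - 1791/2)*(-1/42050) - 5799/3080 = (87/2 - 81/2 - 1791/2)*(-1/42050) - 5799/3080 = -1785/2*(-1/42050) - 5799/3080 = 357/16820 - 5799/3080 = -4821981/2590280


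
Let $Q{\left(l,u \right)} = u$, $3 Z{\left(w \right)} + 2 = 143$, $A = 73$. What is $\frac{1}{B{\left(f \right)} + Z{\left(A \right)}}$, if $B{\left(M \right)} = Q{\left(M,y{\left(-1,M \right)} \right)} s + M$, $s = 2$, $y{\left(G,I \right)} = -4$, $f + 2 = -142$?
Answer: $- \frac{1}{105} \approx -0.0095238$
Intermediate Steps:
$f = -144$ ($f = -2 - 142 = -144$)
$Z{\left(w \right)} = 47$ ($Z{\left(w \right)} = - \frac{2}{3} + \frac{1}{3} \cdot 143 = - \frac{2}{3} + \frac{143}{3} = 47$)
$B{\left(M \right)} = -8 + M$ ($B{\left(M \right)} = \left(-4\right) 2 + M = -8 + M$)
$\frac{1}{B{\left(f \right)} + Z{\left(A \right)}} = \frac{1}{\left(-8 - 144\right) + 47} = \frac{1}{-152 + 47} = \frac{1}{-105} = - \frac{1}{105}$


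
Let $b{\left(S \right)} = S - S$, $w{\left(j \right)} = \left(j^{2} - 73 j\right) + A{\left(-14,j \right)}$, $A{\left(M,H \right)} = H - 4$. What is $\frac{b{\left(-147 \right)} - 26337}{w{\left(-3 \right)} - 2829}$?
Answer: $\frac{26337}{2608} \approx 10.099$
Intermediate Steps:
$A{\left(M,H \right)} = -4 + H$ ($A{\left(M,H \right)} = H - 4 = -4 + H$)
$w{\left(j \right)} = -4 + j^{2} - 72 j$ ($w{\left(j \right)} = \left(j^{2} - 73 j\right) + \left(-4 + j\right) = -4 + j^{2} - 72 j$)
$b{\left(S \right)} = 0$
$\frac{b{\left(-147 \right)} - 26337}{w{\left(-3 \right)} - 2829} = \frac{0 - 26337}{\left(-4 + \left(-3\right)^{2} - -216\right) - 2829} = - \frac{26337}{\left(-4 + 9 + 216\right) - 2829} = - \frac{26337}{221 - 2829} = - \frac{26337}{-2608} = \left(-26337\right) \left(- \frac{1}{2608}\right) = \frac{26337}{2608}$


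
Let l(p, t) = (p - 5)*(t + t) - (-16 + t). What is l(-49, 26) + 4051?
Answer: 1233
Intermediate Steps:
l(p, t) = 16 - t + 2*t*(-5 + p) (l(p, t) = (-5 + p)*(2*t) + (16 - t) = 2*t*(-5 + p) + (16 - t) = 16 - t + 2*t*(-5 + p))
l(-49, 26) + 4051 = (16 - 11*26 + 2*(-49)*26) + 4051 = (16 - 286 - 2548) + 4051 = -2818 + 4051 = 1233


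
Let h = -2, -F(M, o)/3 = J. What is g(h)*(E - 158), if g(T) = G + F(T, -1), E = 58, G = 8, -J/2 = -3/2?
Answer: 100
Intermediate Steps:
J = 3 (J = -(-6)/2 = -2*(-3/2) = 3)
F(M, o) = -9 (F(M, o) = -3*3 = -9)
g(T) = -1 (g(T) = 8 - 9 = -1)
g(h)*(E - 158) = -(58 - 158) = -1*(-100) = 100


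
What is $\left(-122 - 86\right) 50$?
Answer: $-10400$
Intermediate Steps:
$\left(-122 - 86\right) 50 = \left(-208\right) 50 = -10400$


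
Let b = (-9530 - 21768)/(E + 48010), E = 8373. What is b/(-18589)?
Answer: 31298/1048103587 ≈ 2.9862e-5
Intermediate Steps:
b = -31298/56383 (b = (-9530 - 21768)/(8373 + 48010) = -31298/56383 ≈ -0.55510)
b/(-18589) = -31298/56383/(-18589) = -31298/56383*(-1/18589) = 31298/1048103587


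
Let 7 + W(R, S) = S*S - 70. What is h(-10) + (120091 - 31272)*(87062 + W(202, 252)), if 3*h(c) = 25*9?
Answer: 13366282566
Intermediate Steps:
W(R, S) = -77 + S² (W(R, S) = -7 + (S*S - 70) = -7 + (S² - 70) = -7 + (-70 + S²) = -77 + S²)
h(c) = 75 (h(c) = (25*9)/3 = (⅓)*225 = 75)
h(-10) + (120091 - 31272)*(87062 + W(202, 252)) = 75 + (120091 - 31272)*(87062 + (-77 + 252²)) = 75 + 88819*(87062 + (-77 + 63504)) = 75 + 88819*(87062 + 63427) = 75 + 88819*150489 = 75 + 13366282491 = 13366282566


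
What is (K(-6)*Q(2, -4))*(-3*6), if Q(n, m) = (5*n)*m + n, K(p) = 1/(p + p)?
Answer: -57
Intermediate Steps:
K(p) = 1/(2*p)
Q(n, m) = n + 5*m*n (Q(n, m) = 5*m*n + n = n + 5*m*n)
(K(-6)*Q(2, -4))*(-3*6) = (((½)/(-6))*(2*(1 + 5*(-4))))*(-3*6) = (((½)*(-⅙))*(2*(1 - 20)))*(-18) = -(-19)/6*(-18) = -1/12*(-38)*(-18) = (19/6)*(-18) = -57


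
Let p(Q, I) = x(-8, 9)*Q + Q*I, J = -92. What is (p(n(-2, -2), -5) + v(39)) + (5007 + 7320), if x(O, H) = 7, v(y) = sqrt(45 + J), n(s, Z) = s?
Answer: 12323 + I*sqrt(47) ≈ 12323.0 + 6.8557*I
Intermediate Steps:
v(y) = I*sqrt(47) (v(y) = sqrt(45 - 92) = sqrt(-47) = I*sqrt(47))
p(Q, I) = 7*Q + I*Q (p(Q, I) = 7*Q + Q*I = 7*Q + I*Q)
(p(n(-2, -2), -5) + v(39)) + (5007 + 7320) = (-2*(7 - 5) + I*sqrt(47)) + (5007 + 7320) = (-2*2 + I*sqrt(47)) + 12327 = (-4 + I*sqrt(47)) + 12327 = 12323 + I*sqrt(47)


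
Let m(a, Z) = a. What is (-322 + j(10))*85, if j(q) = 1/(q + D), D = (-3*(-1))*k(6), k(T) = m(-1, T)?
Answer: -191505/7 ≈ -27358.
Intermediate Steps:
k(T) = -1
D = -3 (D = -3*(-1)*(-1) = 3*(-1) = -3)
j(q) = 1/(-3 + q) (j(q) = 1/(q - 3) = 1/(-3 + q))
(-322 + j(10))*85 = (-322 + 1/(-3 + 10))*85 = (-322 + 1/7)*85 = (-322 + ⅐)*85 = -2253/7*85 = -191505/7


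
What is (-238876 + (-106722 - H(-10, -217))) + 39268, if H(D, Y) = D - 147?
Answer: -306173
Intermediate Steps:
H(D, Y) = -147 + D
(-238876 + (-106722 - H(-10, -217))) + 39268 = (-238876 + (-106722 - (-147 - 10))) + 39268 = (-238876 + (-106722 - 1*(-157))) + 39268 = (-238876 + (-106722 + 157)) + 39268 = (-238876 - 106565) + 39268 = -345441 + 39268 = -306173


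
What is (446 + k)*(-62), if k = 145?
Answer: -36642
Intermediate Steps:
(446 + k)*(-62) = (446 + 145)*(-62) = 591*(-62) = -36642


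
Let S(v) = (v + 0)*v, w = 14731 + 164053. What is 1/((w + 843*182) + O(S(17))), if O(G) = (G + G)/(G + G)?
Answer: 1/332211 ≈ 3.0101e-6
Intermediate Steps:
w = 178784
S(v) = v² (S(v) = v*v = v²)
O(G) = 1 (O(G) = (2*G)/((2*G)) = (2*G)*(1/(2*G)) = 1)
1/((w + 843*182) + O(S(17))) = 1/((178784 + 843*182) + 1) = 1/((178784 + 153426) + 1) = 1/(332210 + 1) = 1/332211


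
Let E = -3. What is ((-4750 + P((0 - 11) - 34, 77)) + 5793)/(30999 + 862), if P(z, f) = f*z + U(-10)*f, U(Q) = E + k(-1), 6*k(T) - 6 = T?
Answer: -15533/191166 ≈ -0.081254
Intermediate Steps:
k(T) = 1 + T/6
U(Q) = -13/6 (U(Q) = -3 + (1 + (⅙)*(-1)) = -3 + (1 - ⅙) = -3 + ⅚ = -13/6)
P(z, f) = -13*f/6 + f*z (P(z, f) = f*z - 13*f/6 = -13*f/6 + f*z)
((-4750 + P((0 - 11) - 34, 77)) + 5793)/(30999 + 862) = ((-4750 + (⅙)*77*(-13 + 6*((0 - 11) - 34))) + 5793)/(30999 + 862) = ((-4750 + (⅙)*77*(-13 + 6*(-11 - 34))) + 5793)/31861 = ((-4750 + (⅙)*77*(-13 + 6*(-45))) + 5793)*(1/31861) = ((-4750 + (⅙)*77*(-13 - 270)) + 5793)*(1/31861) = ((-4750 + (⅙)*77*(-283)) + 5793)*(1/31861) = ((-4750 - 21791/6) + 5793)*(1/31861) = (-50291/6 + 5793)*(1/31861) = -15533/6*1/31861 = -15533/191166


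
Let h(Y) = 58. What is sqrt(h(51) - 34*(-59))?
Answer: 4*sqrt(129) ≈ 45.431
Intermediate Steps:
sqrt(h(51) - 34*(-59)) = sqrt(58 - 34*(-59)) = sqrt(58 + 2006) = sqrt(2064) = 4*sqrt(129)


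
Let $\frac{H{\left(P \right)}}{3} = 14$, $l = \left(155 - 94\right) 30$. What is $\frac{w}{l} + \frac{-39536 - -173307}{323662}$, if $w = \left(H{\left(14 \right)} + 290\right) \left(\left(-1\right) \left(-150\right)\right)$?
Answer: $\frac{545438951}{19743382} \approx 27.626$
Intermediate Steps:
$l = 1830$ ($l = 61 \cdot 30 = 1830$)
$H{\left(P \right)} = 42$ ($H{\left(P \right)} = 3 \cdot 14 = 42$)
$w = 49800$ ($w = \left(42 + 290\right) \left(\left(-1\right) \left(-150\right)\right) = 332 \cdot 150 = 49800$)
$\frac{w}{l} + \frac{-39536 - -173307}{323662} = \frac{49800}{1830} + \frac{-39536 - -173307}{323662} = 49800 \cdot \frac{1}{1830} + \left(-39536 + 173307\right) \frac{1}{323662} = \frac{1660}{61} + 133771 \cdot \frac{1}{323662} = \frac{1660}{61} + \frac{133771}{323662} = \frac{545438951}{19743382}$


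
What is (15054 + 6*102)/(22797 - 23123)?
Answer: -7833/163 ≈ -48.055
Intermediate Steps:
(15054 + 6*102)/(22797 - 23123) = (15054 + 612)/(-326) = 15666*(-1/326) = -7833/163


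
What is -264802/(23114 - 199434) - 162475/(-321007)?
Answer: 56825443807/28299977120 ≈ 2.0080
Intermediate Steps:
-264802/(23114 - 199434) - 162475/(-321007) = -264802/(-176320) - 162475*(-1/321007) = -264802*(-1/176320) + 162475/321007 = 132401/88160 + 162475/321007 = 56825443807/28299977120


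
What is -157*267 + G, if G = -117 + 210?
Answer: -41826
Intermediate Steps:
G = 93
-157*267 + G = -157*267 + 93 = -41919 + 93 = -41826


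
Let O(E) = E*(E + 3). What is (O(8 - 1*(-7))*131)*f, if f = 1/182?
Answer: 17685/91 ≈ 194.34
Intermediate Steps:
O(E) = E*(3 + E)
f = 1/182 ≈ 0.0054945
(O(8 - 1*(-7))*131)*f = (((8 - 1*(-7))*(3 + (8 - 1*(-7))))*131)*(1/182) = (((8 + 7)*(3 + (8 + 7)))*131)*(1/182) = ((15*(3 + 15))*131)*(1/182) = ((15*18)*131)*(1/182) = (270*131)*(1/182) = 35370*(1/182) = 17685/91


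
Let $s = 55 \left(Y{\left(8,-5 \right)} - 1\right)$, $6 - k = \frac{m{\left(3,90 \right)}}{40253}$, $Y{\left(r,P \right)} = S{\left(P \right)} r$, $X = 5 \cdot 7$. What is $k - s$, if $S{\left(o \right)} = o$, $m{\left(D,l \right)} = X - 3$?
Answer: $\frac{91012001}{40253} \approx 2261.0$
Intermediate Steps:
$X = 35$
$m{\left(D,l \right)} = 32$ ($m{\left(D,l \right)} = 35 - 3 = 32$)
$Y{\left(r,P \right)} = P r$
$k = \frac{241486}{40253}$ ($k = 6 - \frac{32}{40253} = \frac{241486}{40253} \approx 5.9992$)
$s = -2255$ ($s = 55 \left(\left(-5\right) 8 - 1\right) = 55 \left(-40 - 1\right) = 55 \left(-41\right) = -2255$)
$k - s = \frac{241486}{40253} - -2255 = \frac{241486}{40253} + 2255 = \frac{91012001}{40253}$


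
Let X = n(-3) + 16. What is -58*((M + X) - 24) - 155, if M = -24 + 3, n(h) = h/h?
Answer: 1469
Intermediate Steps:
n(h) = 1
X = 17 (X = 1 + 16 = 17)
M = -21
-58*((M + X) - 24) - 155 = -58*((-21 + 17) - 24) - 155 = -58*(-4 - 24) - 155 = -58*(-28) - 155 = 1624 - 155 = 1469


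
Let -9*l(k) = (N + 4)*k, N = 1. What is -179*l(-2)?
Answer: -1790/9 ≈ -198.89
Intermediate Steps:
l(k) = -5*k/9 (l(k) = -(1 + 4)*k/9 = -5*k/9)
-179*l(-2) = -(-895)*(-2)/9 = -179*10/9 = -1790/9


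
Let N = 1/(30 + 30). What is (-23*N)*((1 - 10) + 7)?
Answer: 23/30 ≈ 0.76667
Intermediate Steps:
N = 1/60 ≈ 0.016667
(-23*N)*((1 - 10) + 7) = (-23*1/60)*((1 - 10) + 7) = -23*(-9 + 7)/60 = -23/60*(-2) = 23/30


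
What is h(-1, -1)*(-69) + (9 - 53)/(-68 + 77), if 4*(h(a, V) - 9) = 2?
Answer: -11887/18 ≈ -660.39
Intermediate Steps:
h(a, V) = 19/2 (h(a, V) = 9 + (¼)*2 = 9 + ½ = 19/2)
h(-1, -1)*(-69) + (9 - 53)/(-68 + 77) = (19/2)*(-69) + (9 - 53)/(-68 + 77) = -1311/2 - 44/9 = -11887/18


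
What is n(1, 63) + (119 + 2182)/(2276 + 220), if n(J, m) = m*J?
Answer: 4091/64 ≈ 63.922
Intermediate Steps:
n(J, m) = J*m
n(1, 63) + (119 + 2182)/(2276 + 220) = 1*63 + (119 + 2182)/(2276 + 220) = 63 + 2301/2496 = 63 + 2301*(1/2496) = 63 + 59/64 = 4091/64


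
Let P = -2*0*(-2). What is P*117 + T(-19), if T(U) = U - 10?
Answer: -29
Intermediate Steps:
P = 0 (P = 0*(-2) = 0)
T(U) = -10 + U
P*117 + T(-19) = 0*117 + (-10 - 19) = 0 - 29 = -29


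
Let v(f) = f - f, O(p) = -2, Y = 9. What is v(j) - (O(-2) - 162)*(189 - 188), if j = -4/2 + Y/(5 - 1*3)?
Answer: 164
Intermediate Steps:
j = 5/2 (j = -4/2 + 9/(5 - 1*3) = -4*½ + 9/(5 - 3) = -2 + 9/2 = 5/2 ≈ 2.5000)
v(f) = 0
v(j) - (O(-2) - 162)*(189 - 188) = 0 - (-2 - 162)*(189 - 188) = 0 - (-164) = 0 - 1*(-164) = 0 + 164 = 164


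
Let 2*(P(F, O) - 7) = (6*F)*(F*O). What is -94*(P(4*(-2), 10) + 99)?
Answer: -190444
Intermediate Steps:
P(F, O) = 7 + 3*O*F**2 (P(F, O) = 7 + ((6*F)*(F*O))/2 = 7 + (6*O*F**2)/2 = 7 + 3*O*F**2)
-94*(P(4*(-2), 10) + 99) = -94*((7 + 3*10*(4*(-2))**2) + 99) = -94*((7 + 3*10*(-8)**2) + 99) = -94*((7 + 3*10*64) + 99) = -94*((7 + 1920) + 99) = -94*(1927 + 99) = -94*2026 = -190444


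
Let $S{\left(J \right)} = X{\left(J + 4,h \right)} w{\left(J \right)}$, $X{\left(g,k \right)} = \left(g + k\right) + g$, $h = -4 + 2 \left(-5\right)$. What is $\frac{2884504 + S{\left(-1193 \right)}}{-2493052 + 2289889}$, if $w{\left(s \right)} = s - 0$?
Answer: $- \frac{1912720}{67721} \approx -28.244$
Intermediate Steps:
$h = -14$ ($h = -4 - 10 = -14$)
$X{\left(g,k \right)} = k + 2 g$
$w{\left(s \right)} = s$ ($w{\left(s \right)} = s + 0 = s$)
$S{\left(J \right)} = J \left(-6 + 2 J\right)$ ($S{\left(J \right)} = \left(-14 + 2 \left(J + 4\right)\right) J = \left(-14 + 2 \left(4 + J\right)\right) J = \left(-14 + \left(8 + 2 J\right)\right) J = \left(-6 + 2 J\right) J = J \left(-6 + 2 J\right)$)
$\frac{2884504 + S{\left(-1193 \right)}}{-2493052 + 2289889} = \frac{2884504 + 2 \left(-1193\right) \left(-3 - 1193\right)}{-2493052 + 2289889} = \frac{2884504 + 2 \left(-1193\right) \left(-1196\right)}{-203163} = \left(2884504 + 2853656\right) \left(- \frac{1}{203163}\right) = 5738160 \left(- \frac{1}{203163}\right) = - \frac{1912720}{67721}$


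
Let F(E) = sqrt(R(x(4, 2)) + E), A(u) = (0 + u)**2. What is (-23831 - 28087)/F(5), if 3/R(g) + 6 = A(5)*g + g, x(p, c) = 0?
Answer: -17306*sqrt(2) ≈ -24474.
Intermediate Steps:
A(u) = u**2
R(g) = 3/(-6 + 26*g) (R(g) = 3/(-6 + (5**2*g + g)) = 3/(-6 + (25*g + g)) = 3/(-6 + 26*g))
F(E) = sqrt(-1/2 + E) (F(E) = sqrt(3/(2*(-3 + 13*0)) + E) = sqrt(3/(2*(-3 + 0)) + E) = sqrt((3/2)/(-3) + E) = sqrt((3/2)*(-1/3) + E) = sqrt(-1/2 + E))
(-23831 - 28087)/F(5) = (-23831 - 28087)/((sqrt(-2 + 4*5)/2)) = -51918*2/sqrt(-2 + 20) = -51918*sqrt(2)/3 = -17306*sqrt(2)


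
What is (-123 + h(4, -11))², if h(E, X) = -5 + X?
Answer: 19321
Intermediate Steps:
(-123 + h(4, -11))² = (-123 + (-5 - 11))² = (-123 - 16)² = (-139)² = 19321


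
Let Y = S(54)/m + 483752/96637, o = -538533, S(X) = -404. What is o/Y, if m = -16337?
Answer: -94468182476953/882455308 ≈ -1.0705e+5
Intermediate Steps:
Y = 7942097772/1578758669 (Y = -404/(-16337) + 483752/96637 = -404*(-1/16337) + 483752*(1/96637) = 404/16337 + 483752/96637 = 7942097772/1578758669 ≈ 5.0306)
o/Y = -538533/7942097772/1578758669 = -538533*1578758669/7942097772 = -94468182476953/882455308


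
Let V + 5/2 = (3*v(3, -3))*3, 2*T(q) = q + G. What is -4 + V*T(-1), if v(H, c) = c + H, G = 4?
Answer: -31/4 ≈ -7.7500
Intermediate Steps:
T(q) = 2 + q/2 (T(q) = (q + 4)/2 = (4 + q)/2 = 2 + q/2)
v(H, c) = H + c
V = -5/2 (V = -5/2 + (3*(3 - 3))*3 = -5/2 + (3*0)*3 = -5/2 + 0*3 = -5/2 + 0 = -5/2 ≈ -2.5000)
-4 + V*T(-1) = -4 - 5*(2 + (½)*(-1))/2 = -4 - 5*(2 - ½)/2 = -4 - 5/2*3/2 = -4 - 15/4 = -31/4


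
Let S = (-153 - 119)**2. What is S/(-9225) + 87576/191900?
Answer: -26779282/3540555 ≈ -7.5636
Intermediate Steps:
S = 73984 (S = (-272)**2 = 73984)
S/(-9225) + 87576/191900 = 73984/(-9225) + 87576/191900 = 73984*(-1/9225) + 87576*(1/191900) = -73984/9225 + 21894/47975 = -26779282/3540555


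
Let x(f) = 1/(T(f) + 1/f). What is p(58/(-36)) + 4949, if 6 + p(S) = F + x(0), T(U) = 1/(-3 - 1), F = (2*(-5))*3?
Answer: 4913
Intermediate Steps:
F = -30 (F = -10*3 = -30)
T(U) = -¼ (T(U) = 1/(-4) = -¼)
x(f) = 1/(-¼ + 1/f)
p(S) = -36 (p(S) = -6 + (-30 + 4*0/(4 - 1*0)) = -6 + (-30 + 4*0/(4 + 0)) = -6 + (-30 + 4*0/4) = -6 + (-30 + 4*0*(¼)) = -6 + (-30 + 0) = -6 - 30 = -36)
p(58/(-36)) + 4949 = -36 + 4949 = 4913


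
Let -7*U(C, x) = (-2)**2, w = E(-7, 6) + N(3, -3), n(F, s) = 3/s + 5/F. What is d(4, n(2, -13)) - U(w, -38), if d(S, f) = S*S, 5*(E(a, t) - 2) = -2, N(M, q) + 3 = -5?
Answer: 116/7 ≈ 16.571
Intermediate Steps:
N(M, q) = -8 (N(M, q) = -3 - 5 = -8)
E(a, t) = 8/5 (E(a, t) = 2 + (1/5)*(-2) = 2 - 2/5 = 8/5)
d(S, f) = S**2
w = -32/5 (w = 8/5 - 8 = -32/5 ≈ -6.4000)
U(C, x) = -4/7 (U(C, x) = -1/7*(-2)**2 = -1/7*4 = -4/7)
d(4, n(2, -13)) - U(w, -38) = 4**2 - 1*(-4/7) = 16 + 4/7 = 116/7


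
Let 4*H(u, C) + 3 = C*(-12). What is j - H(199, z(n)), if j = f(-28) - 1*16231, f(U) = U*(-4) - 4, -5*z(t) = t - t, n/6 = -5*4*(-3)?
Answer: -64489/4 ≈ -16122.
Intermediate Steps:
n = 360 (n = 6*(-5*4*(-3)) = 6*(-20*(-3)) = 6*60 = 360)
z(t) = 0 (z(t) = -(t - t)/5 = -⅕*0 = 0)
H(u, C) = -¾ - 3*C (H(u, C) = -¾ + (C*(-12))/4 = -¾ + (-12*C)/4 = -¾ - 3*C)
f(U) = -4 - 4*U (f(U) = -4*U - 4 = -4 - 4*U)
j = -16123 (j = (-4 - 4*(-28)) - 1*16231 = (-4 + 112) - 16231 = 108 - 16231 = -16123)
j - H(199, z(n)) = -16123 - (-¾ - 3*0) = -16123 - (-¾ + 0) = -16123 - 1*(-¾) = -16123 + ¾ = -64489/4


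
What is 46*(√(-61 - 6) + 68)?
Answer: 3128 + 46*I*√67 ≈ 3128.0 + 376.53*I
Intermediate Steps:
46*(√(-61 - 6) + 68) = 46*(√(-67) + 68) = 46*(I*√67 + 68) = 46*(68 + I*√67) = 3128 + 46*I*√67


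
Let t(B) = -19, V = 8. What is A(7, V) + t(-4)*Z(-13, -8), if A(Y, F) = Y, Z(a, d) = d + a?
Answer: 406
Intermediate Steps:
Z(a, d) = a + d
A(7, V) + t(-4)*Z(-13, -8) = 7 - 19*(-13 - 8) = 7 - 19*(-21) = 7 + 399 = 406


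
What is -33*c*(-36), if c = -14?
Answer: -16632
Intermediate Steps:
-33*c*(-36) = -33*(-14)*(-36) = 462*(-36) = -16632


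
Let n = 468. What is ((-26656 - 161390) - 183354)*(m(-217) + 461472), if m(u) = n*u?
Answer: -133672802400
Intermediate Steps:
m(u) = 468*u
((-26656 - 161390) - 183354)*(m(-217) + 461472) = ((-26656 - 161390) - 183354)*(468*(-217) + 461472) = (-188046 - 183354)*(-101556 + 461472) = -371400*359916 = -133672802400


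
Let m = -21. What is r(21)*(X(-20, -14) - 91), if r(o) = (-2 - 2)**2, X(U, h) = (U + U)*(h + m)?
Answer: 20944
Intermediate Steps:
X(U, h) = 2*U*(-21 + h) (X(U, h) = (U + U)*(h - 21) = (2*U)*(-21 + h) = 2*U*(-21 + h))
r(o) = 16 (r(o) = (-4)**2 = 16)
r(21)*(X(-20, -14) - 91) = 16*(2*(-20)*(-21 - 14) - 91) = 16*(2*(-20)*(-35) - 91) = 16*(1400 - 91) = 16*1309 = 20944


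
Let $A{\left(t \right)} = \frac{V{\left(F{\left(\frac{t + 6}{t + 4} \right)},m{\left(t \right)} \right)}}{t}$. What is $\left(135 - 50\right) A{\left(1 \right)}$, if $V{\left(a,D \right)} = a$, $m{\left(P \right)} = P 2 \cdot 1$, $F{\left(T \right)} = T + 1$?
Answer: $204$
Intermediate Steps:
$F{\left(T \right)} = 1 + T$
$m{\left(P \right)} = 2 P$ ($m{\left(P \right)} = 2 P 1 = 2 P$)
$A{\left(t \right)} = \frac{1 + \frac{6 + t}{4 + t}}{t}$ ($A{\left(t \right)} = \frac{1 + \frac{t + 6}{t + 4}}{t} = \frac{1 + \frac{6 + t}{4 + t}}{t}$)
$\left(135 - 50\right) A{\left(1 \right)} = \left(135 - 50\right) \frac{2 \left(5 + 1\right)}{1 \left(4 + 1\right)} = 85 \cdot 2 \cdot 1 \cdot \frac{1}{5} \cdot 6 = 85 \cdot \frac{12}{5} = 204$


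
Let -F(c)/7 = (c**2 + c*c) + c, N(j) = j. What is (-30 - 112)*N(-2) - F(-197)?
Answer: 542231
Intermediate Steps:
F(c) = -14*c**2 - 7*c (F(c) = -7*((c**2 + c*c) + c) = -7*((c**2 + c**2) + c) = -7*(2*c**2 + c) = -7*(c + 2*c**2) = -14*c**2 - 7*c)
(-30 - 112)*N(-2) - F(-197) = (-30 - 112)*(-2) - (-7)*(-197)*(1 + 2*(-197)) = -142*(-2) - (-7)*(-197)*(1 - 394) = 284 - (-7)*(-197)*(-393) = 284 - 1*(-541947) = 284 + 541947 = 542231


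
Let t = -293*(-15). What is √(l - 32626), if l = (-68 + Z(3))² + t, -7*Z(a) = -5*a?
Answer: I*√1170798/7 ≈ 154.58*I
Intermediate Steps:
Z(a) = 5*a/7 (Z(a) = -(-5)*a/7 = 5*a/7)
t = 4395
l = 427876/49 (l = (-68 + (5/7)*3)² + 4395 = (-68 + 15/7)² + 4395 = (-461/7)² + 4395 = 212521/49 + 4395 = 427876/49 ≈ 8732.2)
√(l - 32626) = √(427876/49 - 32626) = √(-1170798/49) = I*√1170798/7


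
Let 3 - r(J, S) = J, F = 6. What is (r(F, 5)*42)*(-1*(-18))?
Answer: -2268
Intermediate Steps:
r(J, S) = 3 - J
(r(F, 5)*42)*(-1*(-18)) = ((3 - 1*6)*42)*(-1*(-18)) = ((3 - 6)*42)*18 = -3*42*18 = -126*18 = -2268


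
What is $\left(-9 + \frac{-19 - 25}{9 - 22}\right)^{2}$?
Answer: $\frac{5329}{169} \approx 31.533$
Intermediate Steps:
$\left(-9 + \frac{-19 - 25}{9 - 22}\right)^{2} = \left(-9 - \frac{44}{-13}\right)^{2} = \left(-9 - - \frac{44}{13}\right)^{2} = \left(-9 + \frac{44}{13}\right)^{2} = \left(- \frac{73}{13}\right)^{2} = \frac{5329}{169}$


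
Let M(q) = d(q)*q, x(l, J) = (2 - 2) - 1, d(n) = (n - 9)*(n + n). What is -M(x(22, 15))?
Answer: 20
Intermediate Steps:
d(n) = 2*n*(-9 + n) (d(n) = (-9 + n)*(2*n) = 2*n*(-9 + n))
x(l, J) = -1 (x(l, J) = 0 - 1 = -1)
M(q) = 2*q²*(-9 + q) (M(q) = (2*q*(-9 + q))*q = 2*q²*(-9 + q))
-M(x(22, 15)) = -2*(-1)²*(-9 - 1) = -2*(-10) = -1*(-20) = 20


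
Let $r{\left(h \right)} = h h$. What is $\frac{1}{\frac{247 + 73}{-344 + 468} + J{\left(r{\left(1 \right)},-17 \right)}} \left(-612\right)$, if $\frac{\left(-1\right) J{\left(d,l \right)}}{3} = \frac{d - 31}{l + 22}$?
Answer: $- \frac{9486}{319} \approx -29.737$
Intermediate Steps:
$r{\left(h \right)} = h^{2}$
$J{\left(d,l \right)} = - \frac{3 \left(-31 + d\right)}{22 + l}$ ($J{\left(d,l \right)} = - 3 \frac{d - 31}{l + 22} = - 3 \frac{-31 + d}{22 + l} = - \frac{3 \left(-31 + d\right)}{22 + l}$)
$\frac{1}{\frac{247 + 73}{-344 + 468} + J{\left(r{\left(1 \right)},-17 \right)}} \left(-612\right) = \frac{1}{\frac{247 + 73}{-344 + 468} + \frac{3 \left(31 - 1^{2}\right)}{22 - 17}} \left(-612\right) = \frac{1}{\frac{320}{124} + \frac{3 \left(31 - 1\right)}{5}} \left(-612\right) = \frac{1}{320 \cdot \frac{1}{124} + 3 \cdot \frac{1}{5} \left(31 - 1\right)} \left(-612\right) = \frac{1}{\frac{80}{31} + 3 \cdot \frac{1}{5} \cdot 30} \left(-612\right) = \frac{1}{\frac{80}{31} + 18} \left(-612\right) = \frac{1}{\frac{638}{31}} \left(-612\right) = \frac{31}{638} \left(-612\right) = - \frac{9486}{319}$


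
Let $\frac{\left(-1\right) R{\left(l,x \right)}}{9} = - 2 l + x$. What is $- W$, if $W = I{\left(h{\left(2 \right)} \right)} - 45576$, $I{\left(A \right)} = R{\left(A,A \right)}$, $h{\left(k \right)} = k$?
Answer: $45558$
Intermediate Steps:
$R{\left(l,x \right)} = - 9 x + 18 l$ ($R{\left(l,x \right)} = - 9 \left(- 2 l + x\right) = - 9 \left(x - 2 l\right) = - 9 x + 18 l$)
$I{\left(A \right)} = 9 A$ ($I{\left(A \right)} = - 9 A + 18 A = 9 A$)
$W = -45558$ ($W = 9 \cdot 2 - 45576 = 18 - 45576 = -45558$)
$- W = \left(-1\right) \left(-45558\right) = 45558$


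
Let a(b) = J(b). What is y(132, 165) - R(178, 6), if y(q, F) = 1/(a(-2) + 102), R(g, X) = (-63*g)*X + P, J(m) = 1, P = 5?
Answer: 6929738/103 ≈ 67279.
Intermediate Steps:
a(b) = 1
R(g, X) = 5 - 63*X*g (R(g, X) = (-63*g)*X + 5 = -63*X*g + 5 = 5 - 63*X*g)
y(q, F) = 1/103 (y(q, F) = 1/(1 + 102) = 1/103)
y(132, 165) - R(178, 6) = 1/103 - (5 - 63*6*178) = 1/103 - (5 - 67284) = 1/103 - 1*(-67279) = 1/103 + 67279 = 6929738/103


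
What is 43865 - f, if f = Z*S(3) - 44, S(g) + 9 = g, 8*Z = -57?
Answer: 175465/4 ≈ 43866.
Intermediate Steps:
Z = -57/8 (Z = (⅛)*(-57) = -57/8 ≈ -7.1250)
S(g) = -9 + g
f = -5/4 (f = -57*(-9 + 3)/8 - 44 = -57/8*(-6) - 44 = 171/4 - 44 = -5/4 ≈ -1.2500)
43865 - f = 43865 - 1*(-5/4) = 43865 + 5/4 = 175465/4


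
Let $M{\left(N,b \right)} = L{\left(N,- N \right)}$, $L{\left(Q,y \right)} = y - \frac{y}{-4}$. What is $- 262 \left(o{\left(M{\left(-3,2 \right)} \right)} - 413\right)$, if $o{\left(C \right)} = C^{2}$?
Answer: $\frac{836173}{8} \approx 1.0452 \cdot 10^{5}$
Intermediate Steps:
$L{\left(Q,y \right)} = \frac{5 y}{4}$ ($L{\left(Q,y \right)} = y - y \left(- \frac{1}{4}\right) = y - - \frac{y}{4} = y + \frac{y}{4} = \frac{5 y}{4}$)
$M{\left(N,b \right)} = - \frac{5 N}{4}$ ($M{\left(N,b \right)} = \frac{5 \left(- N\right)}{4} = - \frac{5 N}{4}$)
$- 262 \left(o{\left(M{\left(-3,2 \right)} \right)} - 413\right) = - 262 \left(\left(\left(- \frac{5}{4}\right) \left(-3\right)\right)^{2} - 413\right) = - 262 \left(\left(\frac{15}{4}\right)^{2} - 413\right) = - 262 \left(\frac{225}{16} - 413\right) = \left(-262\right) \left(- \frac{6383}{16}\right) = \frac{836173}{8}$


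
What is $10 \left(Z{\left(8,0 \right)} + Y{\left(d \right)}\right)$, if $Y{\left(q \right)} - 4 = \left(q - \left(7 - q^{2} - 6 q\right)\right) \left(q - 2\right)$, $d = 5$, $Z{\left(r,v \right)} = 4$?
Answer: $1670$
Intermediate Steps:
$Y{\left(q \right)} = 4 + \left(-2 + q\right) \left(-7 + q^{2} + 7 q\right)$ ($Y{\left(q \right)} = 4 + \left(q - \left(7 - q^{2} - 6 q\right)\right) \left(q - 2\right) = 4 + \left(q + \left(-7 + q^{2} + 6 q\right)\right) \left(-2 + q\right) = 4 + \left(-7 + q^{2} + 7 q\right) \left(-2 + q\right) = 4 + \left(-2 + q\right) \left(-7 + q^{2} + 7 q\right)$)
$10 \left(Z{\left(8,0 \right)} + Y{\left(d \right)}\right) = 10 \left(4 + \left(18 + 5^{3} - 105 + 5 \cdot 5^{2}\right)\right) = 10 \left(4 + \left(18 + 125 - 105 + 5 \cdot 25\right)\right) = 10 \left(4 + \left(18 + 125 - 105 + 125\right)\right) = 10 \left(4 + 163\right) = 10 \cdot 167 = 1670$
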